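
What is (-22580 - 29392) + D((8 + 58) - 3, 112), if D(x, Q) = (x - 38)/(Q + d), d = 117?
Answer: -11901563/229 ≈ -51972.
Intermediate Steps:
D(x, Q) = (-38 + x)/(117 + Q) (D(x, Q) = (x - 38)/(Q + 117) = (-38 + x)/(117 + Q))
(-22580 - 29392) + D((8 + 58) - 3, 112) = (-22580 - 29392) + (-38 + ((8 + 58) - 3))/(117 + 112) = -51972 + (-38 + (66 - 3))/229 = -51972 + (-38 + 63)/229 = -51972 + (1/229)*25 = -51972 + 25/229 = -11901563/229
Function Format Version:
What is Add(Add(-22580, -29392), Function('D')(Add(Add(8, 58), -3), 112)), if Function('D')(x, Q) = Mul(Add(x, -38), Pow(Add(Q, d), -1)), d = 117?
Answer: Rational(-11901563, 229) ≈ -51972.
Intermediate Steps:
Function('D')(x, Q) = Mul(Pow(Add(117, Q), -1), Add(-38, x)) (Function('D')(x, Q) = Mul(Add(x, -38), Pow(Add(Q, 117), -1)) = Mul(Add(-38, x), Pow(Add(117, Q), -1)) = Mul(Pow(Add(117, Q), -1), Add(-38, x)))
Add(Add(-22580, -29392), Function('D')(Add(Add(8, 58), -3), 112)) = Add(Add(-22580, -29392), Mul(Pow(Add(117, 112), -1), Add(-38, Add(Add(8, 58), -3)))) = Add(-51972, Mul(Pow(229, -1), Add(-38, Add(66, -3)))) = Add(-51972, Mul(Rational(1, 229), Add(-38, 63))) = Add(-51972, Mul(Rational(1, 229), 25)) = Add(-51972, Rational(25, 229)) = Rational(-11901563, 229)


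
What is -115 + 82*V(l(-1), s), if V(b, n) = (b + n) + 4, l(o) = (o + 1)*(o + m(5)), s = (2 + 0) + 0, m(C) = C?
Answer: 377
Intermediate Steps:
s = 2 (s = 2 + 0 = 2)
l(o) = (1 + o)*(5 + o) (l(o) = (o + 1)*(o + 5) = (1 + o)*(5 + o))
V(b, n) = 4 + b + n
-115 + 82*V(l(-1), s) = -115 + 82*(4 + (5 + (-1)² + 6*(-1)) + 2) = -115 + 82*(4 + (5 + 1 - 6) + 2) = -115 + 82*(4 + 0 + 2) = -115 + 82*6 = -115 + 492 = 377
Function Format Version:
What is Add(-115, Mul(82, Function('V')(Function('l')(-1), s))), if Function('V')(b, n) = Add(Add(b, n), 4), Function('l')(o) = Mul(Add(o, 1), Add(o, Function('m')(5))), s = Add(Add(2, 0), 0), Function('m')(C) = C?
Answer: 377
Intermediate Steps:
s = 2 (s = Add(2, 0) = 2)
Function('l')(o) = Mul(Add(1, o), Add(5, o)) (Function('l')(o) = Mul(Add(o, 1), Add(o, 5)) = Mul(Add(1, o), Add(5, o)))
Function('V')(b, n) = Add(4, b, n)
Add(-115, Mul(82, Function('V')(Function('l')(-1), s))) = Add(-115, Mul(82, Add(4, Add(5, Pow(-1, 2), Mul(6, -1)), 2))) = Add(-115, Mul(82, Add(4, Add(5, 1, -6), 2))) = Add(-115, Mul(82, Add(4, 0, 2))) = Add(-115, Mul(82, 6)) = Add(-115, 492) = 377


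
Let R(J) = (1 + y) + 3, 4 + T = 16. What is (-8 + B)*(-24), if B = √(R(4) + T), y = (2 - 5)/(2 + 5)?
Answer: 192 - 24*√763/7 ≈ 97.294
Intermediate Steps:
y = -3/7 ≈ -0.42857
T = 12 (T = -4 + 16 = 12)
R(J) = 25/7 (R(J) = (1 - 3/7) + 3 = 4/7 + 3 = 25/7)
B = √763/7 (B = √(25/7 + 12) = √(109/7) = √763/7 ≈ 3.9461)
(-8 + B)*(-24) = (-8 + √763/7)*(-24) = 192 - 24*√763/7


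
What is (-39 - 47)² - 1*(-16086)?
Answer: 23482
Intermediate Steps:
(-39 - 47)² - 1*(-16086) = (-86)² + 16086 = 7396 + 16086 = 23482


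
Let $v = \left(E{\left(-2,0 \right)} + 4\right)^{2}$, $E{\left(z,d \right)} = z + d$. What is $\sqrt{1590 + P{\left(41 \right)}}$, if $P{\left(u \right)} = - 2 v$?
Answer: $\sqrt{1582} \approx 39.774$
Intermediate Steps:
$E{\left(z,d \right)} = d + z$
$v = 4$ ($v = \left(\left(0 - 2\right) + 4\right)^{2} = \left(-2 + 4\right)^{2} = 2^{2} = 4$)
$P{\left(u \right)} = -8$ ($P{\left(u \right)} = \left(-2\right) 4 = -8$)
$\sqrt{1590 + P{\left(41 \right)}} = \sqrt{1590 - 8} = \sqrt{1582}$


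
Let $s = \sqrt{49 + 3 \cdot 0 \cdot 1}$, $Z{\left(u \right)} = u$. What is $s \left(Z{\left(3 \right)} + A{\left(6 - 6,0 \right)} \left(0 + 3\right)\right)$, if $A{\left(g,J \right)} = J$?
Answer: $21$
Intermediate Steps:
$s = 7$ ($s = \sqrt{49 + 0 \cdot 1} = \sqrt{49 + 0} = \sqrt{49} = 7$)
$s \left(Z{\left(3 \right)} + A{\left(6 - 6,0 \right)} \left(0 + 3\right)\right) = 7 \left(3 + 0 \left(0 + 3\right)\right) = 7 \left(3 + 0 \cdot 3\right) = 7 \left(3 + 0\right) = 7 \cdot 3 = 21$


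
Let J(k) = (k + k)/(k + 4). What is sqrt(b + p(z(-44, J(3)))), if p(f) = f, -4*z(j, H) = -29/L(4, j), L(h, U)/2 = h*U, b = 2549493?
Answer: sqrt(78973094530)/176 ≈ 1596.7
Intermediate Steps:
L(h, U) = 2*U*h (L(h, U) = 2*(h*U) = 2*(U*h) = 2*U*h)
J(k) = 2*k/(4 + k) (J(k) = (2*k)/(4 + k) = 2*k/(4 + k))
z(j, H) = 29/(32*j) (z(j, H) = -(-29)/(4*(2*j*4)) = -(-29)/(4*(8*j)) = -(-29)*1/(8*j)/4 = -(-29)/(32*j) = 29/(32*j))
sqrt(b + p(z(-44, J(3)))) = sqrt(2549493 + (29/32)/(-44)) = sqrt(2549493 + (29/32)*(-1/44)) = sqrt(2549493 - 29/1408) = sqrt(3589686115/1408) = sqrt(78973094530)/176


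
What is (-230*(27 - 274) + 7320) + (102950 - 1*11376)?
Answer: 155704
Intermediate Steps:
(-230*(27 - 274) + 7320) + (102950 - 1*11376) = (-230*(-247) + 7320) + (102950 - 11376) = (56810 + 7320) + 91574 = 64130 + 91574 = 155704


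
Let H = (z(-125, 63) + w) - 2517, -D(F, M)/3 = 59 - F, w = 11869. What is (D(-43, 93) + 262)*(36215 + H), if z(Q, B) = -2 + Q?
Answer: -1999360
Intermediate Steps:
D(F, M) = -177 + 3*F (D(F, M) = -3*(59 - F) = -177 + 3*F)
H = 9225 (H = ((-2 - 125) + 11869) - 2517 = (-127 + 11869) - 2517 = 11742 - 2517 = 9225)
(D(-43, 93) + 262)*(36215 + H) = ((-177 + 3*(-43)) + 262)*(36215 + 9225) = ((-177 - 129) + 262)*45440 = (-306 + 262)*45440 = -44*45440 = -1999360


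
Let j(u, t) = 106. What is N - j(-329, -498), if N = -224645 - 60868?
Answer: -285619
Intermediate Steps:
N = -285513
N - j(-329, -498) = -285513 - 1*106 = -285513 - 106 = -285619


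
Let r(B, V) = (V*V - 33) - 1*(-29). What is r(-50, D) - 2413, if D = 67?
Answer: 2072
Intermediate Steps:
r(B, V) = -4 + V² (r(B, V) = (V² - 33) + 29 = (-33 + V²) + 29 = -4 + V²)
r(-50, D) - 2413 = (-4 + 67²) - 2413 = (-4 + 4489) - 2413 = 4485 - 2413 = 2072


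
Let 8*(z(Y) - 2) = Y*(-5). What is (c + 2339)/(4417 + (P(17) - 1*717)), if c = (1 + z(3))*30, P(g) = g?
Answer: 9491/14868 ≈ 0.63835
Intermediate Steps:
z(Y) = 2 - 5*Y/8 (z(Y) = 2 + (Y*(-5))/8 = 2 + (-5*Y)/8 = 2 - 5*Y/8)
c = 135/4 (c = (1 + (2 - 5/8*3))*30 = (1 + (2 - 15/8))*30 = (1 + 1/8)*30 = (9/8)*30 = 135/4 ≈ 33.750)
(c + 2339)/(4417 + (P(17) - 1*717)) = (135/4 + 2339)/(4417 + (17 - 1*717)) = 9491/(4*(4417 + (17 - 717))) = 9491/(4*(4417 - 700)) = (9491/4)/3717 = (9491/4)*(1/3717) = 9491/14868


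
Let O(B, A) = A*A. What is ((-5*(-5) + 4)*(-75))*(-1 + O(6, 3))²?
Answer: -139200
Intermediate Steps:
O(B, A) = A²
((-5*(-5) + 4)*(-75))*(-1 + O(6, 3))² = ((-5*(-5) + 4)*(-75))*(-1 + 3²)² = ((25 + 4)*(-75))*(-1 + 9)² = (29*(-75))*8² = -2175*64 = -139200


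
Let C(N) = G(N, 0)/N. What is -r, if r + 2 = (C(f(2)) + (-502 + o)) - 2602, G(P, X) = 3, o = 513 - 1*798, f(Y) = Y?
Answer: 6779/2 ≈ 3389.5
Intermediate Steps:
o = -285 (o = 513 - 798 = -285)
C(N) = 3/N
r = -6779/2 (r = -2 + ((3/2 + (-502 - 285)) - 2602) = -2 + ((3*(½) - 787) - 2602) = -2 + ((3/2 - 787) - 2602) = -2 + (-1571/2 - 2602) = -2 - 6775/2 = -6779/2 ≈ -3389.5)
-r = -1*(-6779/2) = 6779/2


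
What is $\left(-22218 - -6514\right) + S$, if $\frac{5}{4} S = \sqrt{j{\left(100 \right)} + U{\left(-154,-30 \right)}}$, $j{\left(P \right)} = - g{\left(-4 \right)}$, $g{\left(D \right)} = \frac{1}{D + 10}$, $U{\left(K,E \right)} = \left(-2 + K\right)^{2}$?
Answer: $-15704 + \frac{2 \sqrt{876090}}{15} \approx -15579.0$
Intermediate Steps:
$g{\left(D \right)} = \frac{1}{10 + D}$
$j{\left(P \right)} = - \frac{1}{6}$ ($j{\left(P \right)} = - \frac{1}{10 - 4} = - \frac{1}{6}$)
$S = \frac{2 \sqrt{876090}}{15}$ ($S = \frac{4 \sqrt{- \frac{1}{6} + \left(-2 - 154\right)^{2}}}{5} = \frac{4 \sqrt{- \frac{1}{6} + \left(-156\right)^{2}}}{5} = \frac{4 \sqrt{- \frac{1}{6} + 24336}}{5} = \frac{4 \sqrt{\frac{146015}{6}}}{5} = \frac{4 \frac{\sqrt{876090}}{6}}{5} = \frac{2 \sqrt{876090}}{15} \approx 124.8$)
$\left(-22218 - -6514\right) + S = \left(-22218 - -6514\right) + \frac{2 \sqrt{876090}}{15} = \left(-22218 + 6514\right) + \frac{2 \sqrt{876090}}{15} = -15704 + \frac{2 \sqrt{876090}}{15}$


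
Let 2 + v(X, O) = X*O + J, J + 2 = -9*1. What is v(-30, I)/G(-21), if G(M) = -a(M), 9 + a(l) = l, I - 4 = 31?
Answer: -1063/30 ≈ -35.433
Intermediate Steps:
I = 35 (I = 4 + 31 = 35)
a(l) = -9 + l
J = -11 (J = -2 - 9*1 = -2 - 9 = -11)
G(M) = 9 - M (G(M) = -(-9 + M) = 9 - M)
v(X, O) = -13 + O*X (v(X, O) = -2 + (X*O - 11) = -2 + (O*X - 11) = -2 + (-11 + O*X) = -13 + O*X)
v(-30, I)/G(-21) = (-13 + 35*(-30))/(9 - 1*(-21)) = (-13 - 1050)/(9 + 21) = -1063/30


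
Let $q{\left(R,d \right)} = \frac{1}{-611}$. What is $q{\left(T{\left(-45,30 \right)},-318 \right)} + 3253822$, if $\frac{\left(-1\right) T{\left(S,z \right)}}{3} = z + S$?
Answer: $\frac{1988085241}{611} \approx 3.2538 \cdot 10^{6}$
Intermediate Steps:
$T{\left(S,z \right)} = - 3 S - 3 z$ ($T{\left(S,z \right)} = - 3 \left(z + S\right) = - 3 \left(S + z\right) = - 3 S - 3 z$)
$q{\left(R,d \right)} = - \frac{1}{611}$
$q{\left(T{\left(-45,30 \right)},-318 \right)} + 3253822 = - \frac{1}{611} + 3253822 = \frac{1988085241}{611}$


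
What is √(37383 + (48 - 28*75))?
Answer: √35331 ≈ 187.97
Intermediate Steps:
√(37383 + (48 - 28*75)) = √(37383 + (48 - 2100)) = √(37383 - 2052) = √35331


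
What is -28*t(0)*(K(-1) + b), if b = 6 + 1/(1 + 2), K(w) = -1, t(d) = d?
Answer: 0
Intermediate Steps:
b = 19/3 (b = 6 + 1/3 = 19/3 ≈ 6.3333)
-28*t(0)*(K(-1) + b) = -0*(-1 + 19/3) = -0*16/3 = -28*0 = 0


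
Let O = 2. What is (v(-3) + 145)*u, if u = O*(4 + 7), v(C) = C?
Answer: 3124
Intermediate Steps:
u = 22 (u = 2*(4 + 7) = 2*11 = 22)
(v(-3) + 145)*u = (-3 + 145)*22 = 142*22 = 3124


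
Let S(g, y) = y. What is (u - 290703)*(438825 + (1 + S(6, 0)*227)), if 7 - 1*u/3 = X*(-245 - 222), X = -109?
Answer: -194571498966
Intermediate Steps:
u = -152688 (u = 21 - (-327)*(-245 - 222) = 21 - (-327)*(-467) = 21 - 3*50903 = 21 - 152709 = -152688)
(u - 290703)*(438825 + (1 + S(6, 0)*227)) = (-152688 - 290703)*(438825 + (1 + 0*227)) = -443391*(438825 + (1 + 0)) = -443391*(438825 + 1) = -443391*438826 = -194571498966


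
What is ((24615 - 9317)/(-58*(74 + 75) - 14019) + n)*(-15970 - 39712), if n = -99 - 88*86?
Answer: 9675147575170/22661 ≈ 4.2695e+8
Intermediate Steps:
n = -7667 (n = -99 - 7568 = -7667)
((24615 - 9317)/(-58*(74 + 75) - 14019) + n)*(-15970 - 39712) = ((24615 - 9317)/(-58*(74 + 75) - 14019) - 7667)*(-15970 - 39712) = (15298/(-58*149 - 14019) - 7667)*(-55682) = (15298/(-8642 - 14019) - 7667)*(-55682) = (15298/(-22661) - 7667)*(-55682) = (15298*(-1/22661) - 7667)*(-55682) = (-15298/22661 - 7667)*(-55682) = -173757185/22661*(-55682) = 9675147575170/22661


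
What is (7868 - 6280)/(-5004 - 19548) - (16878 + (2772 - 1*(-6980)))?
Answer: -163455337/6138 ≈ -26630.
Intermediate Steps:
(7868 - 6280)/(-5004 - 19548) - (16878 + (2772 - 1*(-6980))) = 1588/(-24552) - (16878 + (2772 + 6980)) = 1588*(-1/24552) - (16878 + 9752) = -397/6138 - 1*26630 = -397/6138 - 26630 = -163455337/6138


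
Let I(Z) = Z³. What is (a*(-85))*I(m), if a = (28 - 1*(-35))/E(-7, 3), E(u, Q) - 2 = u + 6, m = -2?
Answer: 42840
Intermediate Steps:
E(u, Q) = 8 + u (E(u, Q) = 2 + (u + 6) = 2 + (6 + u) = 8 + u)
a = 63 (a = (28 - 1*(-35))/(8 - 7) = (28 + 35)/1 = 63*1 = 63)
(a*(-85))*I(m) = (63*(-85))*(-2)³ = -5355*(-8) = 42840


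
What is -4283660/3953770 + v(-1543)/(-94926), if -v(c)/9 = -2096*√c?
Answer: -428366/395377 - 3144*I*√1543/15821 ≈ -1.0834 - 7.8061*I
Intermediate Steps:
v(c) = 18864*√c (v(c) = -(-18864)*√c = 18864*√c)
-4283660/3953770 + v(-1543)/(-94926) = -4283660/3953770 + (18864*√(-1543))/(-94926) = -4283660*1/3953770 + (18864*(I*√1543))*(-1/94926) = -428366/395377 + (18864*I*√1543)*(-1/94926) = -428366/395377 - 3144*I*√1543/15821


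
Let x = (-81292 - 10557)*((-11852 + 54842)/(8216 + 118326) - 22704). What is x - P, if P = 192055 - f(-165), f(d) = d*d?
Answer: 131929124652431/63271 ≈ 2.0851e+9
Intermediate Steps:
f(d) = d²
x = 131939553611361/63271 (x = -91849*(42990/126542 - 22704) = -91849*(42990*(1/126542) - 22704) = -91849*(21495/63271 - 22704) = -91849*(-1436483289/63271) = 131939553611361/63271 ≈ 2.0853e+9)
P = 164830 (P = 192055 - 1*(-165)² = 192055 - 1*27225 = 192055 - 27225 = 164830)
x - P = 131939553611361/63271 - 1*164830 = 131939553611361/63271 - 164830 = 131929124652431/63271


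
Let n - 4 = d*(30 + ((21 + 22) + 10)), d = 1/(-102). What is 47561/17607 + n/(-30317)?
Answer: 16340975011/6049636082 ≈ 2.7011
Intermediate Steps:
d = -1/102 ≈ -0.0098039
n = 325/102 (n = 4 - (30 + ((21 + 22) + 10))/102 = 4 - (30 + (43 + 10))/102 = 4 - (30 + 53)/102 = 4 - 1/102*83 = 4 - 83/102 = 325/102 ≈ 3.1863)
47561/17607 + n/(-30317) = 47561/17607 + (325/102)/(-30317) = 47561*(1/17607) + (325/102)*(-1/30317) = 47561/17607 - 325/3092334 = 16340975011/6049636082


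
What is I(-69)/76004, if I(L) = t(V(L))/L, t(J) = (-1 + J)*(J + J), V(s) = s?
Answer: -35/19001 ≈ -0.0018420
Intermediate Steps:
t(J) = 2*J*(-1 + J) (t(J) = (-1 + J)*(2*J) = 2*J*(-1 + J))
I(L) = -2 + 2*L (I(L) = (2*L*(-1 + L))/L = -2 + 2*L)
I(-69)/76004 = (-2 + 2*(-69))/76004 = (-2 - 138)*(1/76004) = -140*1/76004 = -35/19001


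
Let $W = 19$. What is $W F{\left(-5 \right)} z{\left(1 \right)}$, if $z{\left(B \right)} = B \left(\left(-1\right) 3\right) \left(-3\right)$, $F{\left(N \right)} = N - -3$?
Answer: $-342$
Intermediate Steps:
$F{\left(N \right)} = 3 + N$ ($F{\left(N \right)} = N + 3 = 3 + N$)
$z{\left(B \right)} = 9 B$ ($z{\left(B \right)} = B \left(-3\right) \left(-3\right) = - 3 B \left(-3\right) = 9 B$)
$W F{\left(-5 \right)} z{\left(1 \right)} = 19 \left(3 - 5\right) 9 \cdot 1 = 19 \left(-2\right) 9 = \left(-38\right) 9 = -342$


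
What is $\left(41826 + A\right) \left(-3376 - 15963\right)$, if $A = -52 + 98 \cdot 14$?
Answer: $-834400494$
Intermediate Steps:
$A = 1320$ ($A = -52 + 1372 = 1320$)
$\left(41826 + A\right) \left(-3376 - 15963\right) = \left(41826 + 1320\right) \left(-3376 - 15963\right) = 43146 \left(-19339\right) = -834400494$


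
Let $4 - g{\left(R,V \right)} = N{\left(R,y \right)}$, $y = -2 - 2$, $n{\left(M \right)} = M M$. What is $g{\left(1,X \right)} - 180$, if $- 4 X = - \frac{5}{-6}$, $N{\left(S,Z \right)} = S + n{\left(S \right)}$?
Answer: $-178$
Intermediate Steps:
$n{\left(M \right)} = M^{2}$
$y = -4$ ($y = -2 - 2 = -4$)
$N{\left(S,Z \right)} = S + S^{2}$
$X = - \frac{5}{24}$ ($X = - \frac{\left(-5\right) \frac{1}{-6}}{4} = - \frac{\left(-5\right) \left(- \frac{1}{6}\right)}{4} = \left(- \frac{1}{4}\right) \frac{5}{6} = - \frac{5}{24} \approx -0.20833$)
$g{\left(R,V \right)} = 4 - R \left(1 + R\right)$
$g{\left(1,X \right)} - 180 = \left(4 - 1 - 1^{2}\right) - 180 = \left(4 - 1 - 1\right) - 180 = 2 - 180 = -178$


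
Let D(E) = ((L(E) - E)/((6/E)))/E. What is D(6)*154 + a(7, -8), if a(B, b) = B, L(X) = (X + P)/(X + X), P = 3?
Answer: -511/4 ≈ -127.75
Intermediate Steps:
L(X) = (3 + X)/(2*X) (L(X) = (X + 3)/(X + X) = (3 + X)/((2*X)) = (3 + X)*(1/(2*X)) = (3 + X)/(2*X))
D(E) = -E/6 + (3 + E)/(12*E) (D(E) = (((3 + E)/(2*E) - E)/((6/E)))/E = ((-E + (3 + E)/(2*E))*(E/6))/E = (E*(-E + (3 + E)/(2*E))/6)/E = -E/6 + (3 + E)/(12*E))
D(6)*154 + a(7, -8) = ((1/12)*(3 + 6 - 2*6**2)/6)*154 + 7 = ((1/12)*(1/6)*(3 + 6 - 2*36))*154 + 7 = ((1/12)*(1/6)*(3 + 6 - 72))*154 + 7 = ((1/12)*(1/6)*(-63))*154 + 7 = -7/8*154 + 7 = -539/4 + 7 = -511/4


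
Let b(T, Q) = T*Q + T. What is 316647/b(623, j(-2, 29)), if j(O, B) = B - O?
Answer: 316647/19936 ≈ 15.883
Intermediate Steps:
b(T, Q) = T + Q*T (b(T, Q) = Q*T + T = T + Q*T)
316647/b(623, j(-2, 29)) = 316647/((623*(1 + (29 - 1*(-2))))) = 316647/((623*(1 + (29 + 2)))) = 316647/((623*(1 + 31))) = 316647/((623*32)) = 316647/19936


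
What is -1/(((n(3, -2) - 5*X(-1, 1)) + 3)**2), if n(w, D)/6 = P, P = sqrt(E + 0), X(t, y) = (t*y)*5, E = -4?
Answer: -5/6728 + 21*I/26912 ≈ -0.00074316 + 0.00078032*I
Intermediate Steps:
X(t, y) = 5*t*y
P = 2*I (P = sqrt(-4 + 0) = sqrt(-4) = 2*I ≈ 2.0*I)
n(w, D) = 12*I (n(w, D) = 6*(2*I) = 12*I)
-1/(((n(3, -2) - 5*X(-1, 1)) + 3)**2) = -1/(((12*I - 25*(-1)) + 3)**2) = -1/(((12*I - 5*(-5)) + 3)**2) = -1/(((12*I + 25) + 3)**2) = -1/(((25 + 12*I) + 3)**2) = -1/((28 + 12*I)**2) = -1/(28 + 12*I)**2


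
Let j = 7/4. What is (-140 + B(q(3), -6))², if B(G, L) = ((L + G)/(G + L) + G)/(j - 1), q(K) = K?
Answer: 163216/9 ≈ 18135.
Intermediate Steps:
j = 7/4 (j = 7*(¼) = 7/4 ≈ 1.7500)
B(G, L) = 4/3 + 4*G/3 (B(G, L) = ((L + G)/(G + L) + G)/(7/4 - 1) = ((G + L)/(G + L) + G)/(¾) = (1 + G)*(4/3) = 4/3 + 4*G/3)
(-140 + B(q(3), -6))² = (-140 + (4/3 + (4/3)*3))² = (-140 + (4/3 + 4))² = (-140 + 16/3)² = (-404/3)² = 163216/9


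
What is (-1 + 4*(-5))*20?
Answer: -420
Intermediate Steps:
(-1 + 4*(-5))*20 = (-1 - 20)*20 = -21*20 = -420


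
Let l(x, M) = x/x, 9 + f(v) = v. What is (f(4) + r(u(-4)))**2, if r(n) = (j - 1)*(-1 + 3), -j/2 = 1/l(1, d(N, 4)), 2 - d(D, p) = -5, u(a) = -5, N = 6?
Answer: 121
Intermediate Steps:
f(v) = -9 + v
d(D, p) = 7 (d(D, p) = 2 - 1*(-5) = 2 + 5 = 7)
l(x, M) = 1
j = -2 (j = -2/1 = -2*1 = -2)
r(n) = -6 (r(n) = (-2 - 1)*(-1 + 3) = -3*2 = -6)
(f(4) + r(u(-4)))**2 = ((-9 + 4) - 6)**2 = (-5 - 6)**2 = (-11)**2 = 121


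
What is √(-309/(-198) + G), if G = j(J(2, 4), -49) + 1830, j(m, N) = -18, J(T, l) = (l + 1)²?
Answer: √7899870/66 ≈ 42.586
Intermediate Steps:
J(T, l) = (1 + l)²
G = 1812 (G = -18 + 1830 = 1812)
√(-309/(-198) + G) = √(-309/(-198) + 1812) = √(-309*(-1/198) + 1812) = √(103/66 + 1812) = √(119695/66) = √7899870/66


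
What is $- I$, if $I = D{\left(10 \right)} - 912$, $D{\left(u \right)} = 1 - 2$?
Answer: $913$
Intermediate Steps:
$D{\left(u \right)} = -1$
$I = -913$ ($I = -1 - 912 = -913$)
$- I = \left(-1\right) \left(-913\right) = 913$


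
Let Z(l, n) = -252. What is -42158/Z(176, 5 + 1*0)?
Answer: 21079/126 ≈ 167.29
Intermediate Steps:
-42158/Z(176, 5 + 1*0) = -42158/(-252) = -42158*(-1/252) = 21079/126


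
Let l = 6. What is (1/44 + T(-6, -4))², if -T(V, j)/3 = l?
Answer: 625681/1936 ≈ 323.18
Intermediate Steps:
T(V, j) = -18 (T(V, j) = -3*6 = -18)
(1/44 + T(-6, -4))² = (1/44 - 18)² = (-791/44)² = 625681/1936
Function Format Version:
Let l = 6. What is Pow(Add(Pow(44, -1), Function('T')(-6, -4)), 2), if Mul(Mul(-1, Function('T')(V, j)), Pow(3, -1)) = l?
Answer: Rational(625681, 1936) ≈ 323.18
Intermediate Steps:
Function('T')(V, j) = -18 (Function('T')(V, j) = Mul(-3, 6) = -18)
Pow(Add(Pow(44, -1), Function('T')(-6, -4)), 2) = Pow(Add(Pow(44, -1), -18), 2) = Pow(Add(Rational(1, 44), -18), 2) = Pow(Rational(-791, 44), 2) = Rational(625681, 1936)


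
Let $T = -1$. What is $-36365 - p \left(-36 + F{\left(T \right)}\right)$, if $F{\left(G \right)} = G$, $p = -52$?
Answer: $-38289$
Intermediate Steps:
$-36365 - p \left(-36 + F{\left(T \right)}\right) = -36365 - - 52 \left(-36 - 1\right) = -36365 - \left(-52\right) \left(-37\right) = -36365 - 1924 = -38289$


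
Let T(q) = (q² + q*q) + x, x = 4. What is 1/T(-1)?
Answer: ⅙ ≈ 0.16667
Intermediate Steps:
T(q) = 4 + 2*q² (T(q) = (q² + q*q) + 4 = (q² + q²) + 4 = 2*q² + 4 = 4 + 2*q²)
1/T(-1) = 1/(4 + 2*(-1)²) = 1/(4 + 2*1) = 1/(4 + 2) = 1/6 = ⅙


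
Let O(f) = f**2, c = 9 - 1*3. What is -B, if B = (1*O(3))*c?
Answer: -54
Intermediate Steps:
c = 6 (c = 9 - 3 = 6)
B = 54 (B = (1*3**2)*6 = (1*9)*6 = 9*6 = 54)
-B = -1*54 = -54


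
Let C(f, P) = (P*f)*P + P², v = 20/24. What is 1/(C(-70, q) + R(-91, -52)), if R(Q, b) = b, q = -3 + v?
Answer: -12/4511 ≈ -0.0026602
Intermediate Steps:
v = ⅚ (v = 20*(1/24) = ⅚ ≈ 0.83333)
q = -13/6 (q = -3 + ⅚ = -13/6 ≈ -2.1667)
C(f, P) = P² + f*P² (C(f, P) = f*P² + P² = P² + f*P²)
1/(C(-70, q) + R(-91, -52)) = 1/((-13/6)²*(1 - 70) - 52) = 1/((169/36)*(-69) - 52) = 1/(-3887/12 - 52) = 1/(-4511/12) = -12/4511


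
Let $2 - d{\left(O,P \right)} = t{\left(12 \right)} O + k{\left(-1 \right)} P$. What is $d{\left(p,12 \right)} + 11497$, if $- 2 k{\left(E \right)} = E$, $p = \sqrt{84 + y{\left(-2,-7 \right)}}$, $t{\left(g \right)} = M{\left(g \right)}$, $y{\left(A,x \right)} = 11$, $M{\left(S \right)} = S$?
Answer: $11493 - 12 \sqrt{95} \approx 11376.0$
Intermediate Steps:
$t{\left(g \right)} = g$
$p = \sqrt{95}$ ($p = \sqrt{84 + 11} = \sqrt{95} \approx 9.7468$)
$k{\left(E \right)} = - \frac{E}{2}$
$d{\left(O,P \right)} = 2 - 12 O - \frac{P}{2}$ ($d{\left(O,P \right)} = 2 - \left(12 O + \left(- \frac{1}{2}\right) \left(-1\right) P\right) = 2 - \left(12 O + \frac{P}{2}\right) = 2 - \left(\frac{P}{2} + 12 O\right) = 2 - 12 O - \frac{P}{2}$)
$d{\left(p,12 \right)} + 11497 = \left(2 - 12 \sqrt{95} - 6\right) + 11497 = \left(-4 - 12 \sqrt{95}\right) + 11497 = 11493 - 12 \sqrt{95}$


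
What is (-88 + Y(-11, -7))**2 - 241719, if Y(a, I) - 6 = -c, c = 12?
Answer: -232883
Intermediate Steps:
Y(a, I) = -6 (Y(a, I) = 6 - 1*12 = 6 - 12 = -6)
(-88 + Y(-11, -7))**2 - 241719 = (-88 - 6)**2 - 241719 = (-94)**2 - 241719 = 8836 - 241719 = -232883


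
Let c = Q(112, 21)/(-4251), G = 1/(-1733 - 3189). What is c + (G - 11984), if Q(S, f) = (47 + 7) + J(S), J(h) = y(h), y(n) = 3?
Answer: -83582191351/6974474 ≈ -11984.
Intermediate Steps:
G = -1/4922 (G = 1/(-4922) = -1/4922 ≈ -0.00020317)
J(h) = 3
Q(S, f) = 57 (Q(S, f) = (47 + 7) + 3 = 54 + 3 = 57)
c = -19/1417 (c = 57/(-4251) = 57*(-1/4251) = -19/1417 ≈ -0.013409)
c + (G - 11984) = -19/1417 + (-1/4922 - 11984) = -19/1417 - 58985249/4922 = -83582191351/6974474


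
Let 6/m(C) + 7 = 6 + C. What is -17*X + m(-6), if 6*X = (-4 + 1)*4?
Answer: 232/7 ≈ 33.143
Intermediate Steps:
m(C) = 6/(-1 + C) (m(C) = 6/(-7 + (6 + C)) = 6/(-1 + C))
X = -2 (X = ((-4 + 1)*4)/6 = (-3*4)/6 = (1/6)*(-12) = -2)
-17*X + m(-6) = -17*(-2) + 6/(-1 - 6) = 34 + 6/(-7) = 34 + 6*(-1/7) = 34 - 6/7 = 232/7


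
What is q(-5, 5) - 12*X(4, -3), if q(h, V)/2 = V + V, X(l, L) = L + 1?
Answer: 44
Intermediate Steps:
X(l, L) = 1 + L
q(h, V) = 4*V (q(h, V) = 2*(V + V) = 2*(2*V) = 4*V)
q(-5, 5) - 12*X(4, -3) = 4*5 - 12*(1 - 3) = 20 - 12*(-2) = 20 + 24 = 44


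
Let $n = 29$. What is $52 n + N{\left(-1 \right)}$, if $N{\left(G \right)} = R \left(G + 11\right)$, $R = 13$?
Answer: $1638$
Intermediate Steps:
$N{\left(G \right)} = 143 + 13 G$ ($N{\left(G \right)} = 13 \left(G + 11\right) = 13 \left(11 + G\right) = 143 + 13 G$)
$52 n + N{\left(-1 \right)} = 52 \cdot 29 + \left(143 + 13 \left(-1\right)\right) = 1508 + \left(143 - 13\right) = 1508 + 130 = 1638$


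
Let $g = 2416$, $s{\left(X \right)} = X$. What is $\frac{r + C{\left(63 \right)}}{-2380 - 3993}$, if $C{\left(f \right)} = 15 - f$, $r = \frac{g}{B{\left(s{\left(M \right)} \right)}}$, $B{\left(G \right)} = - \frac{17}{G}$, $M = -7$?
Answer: $- \frac{16096}{108341} \approx -0.14857$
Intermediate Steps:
$r = \frac{16912}{17}$ ($r = \frac{2416}{\left(-17\right) \frac{1}{-7}} = \frac{2416}{\left(-17\right) \left(- \frac{1}{7}\right)} = \frac{2416}{\frac{17}{7}} = 2416 \cdot \frac{7}{17} = \frac{16912}{17} \approx 994.82$)
$\frac{r + C{\left(63 \right)}}{-2380 - 3993} = \frac{\frac{16912}{17} + \left(15 - 63\right)}{-2380 - 3993} = \frac{\frac{16912}{17} + \left(15 - 63\right)}{-6373} = \left(\frac{16912}{17} - 48\right) \left(- \frac{1}{6373}\right) = \frac{16096}{17} \left(- \frac{1}{6373}\right) = - \frac{16096}{108341}$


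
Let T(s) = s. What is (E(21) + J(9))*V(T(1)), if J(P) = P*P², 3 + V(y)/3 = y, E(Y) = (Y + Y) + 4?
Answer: -4650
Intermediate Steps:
E(Y) = 4 + 2*Y (E(Y) = 2*Y + 4 = 4 + 2*Y)
V(y) = -9 + 3*y
J(P) = P³
(E(21) + J(9))*V(T(1)) = ((4 + 2*21) + 9³)*(-9 + 3*1) = ((4 + 42) + 729)*(-9 + 3) = (46 + 729)*(-6) = 775*(-6) = -4650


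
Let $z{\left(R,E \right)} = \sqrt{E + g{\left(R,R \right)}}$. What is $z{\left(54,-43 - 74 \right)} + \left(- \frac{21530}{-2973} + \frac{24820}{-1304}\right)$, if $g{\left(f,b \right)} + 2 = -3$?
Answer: $- \frac{11428685}{969198} + i \sqrt{122} \approx -11.792 + 11.045 i$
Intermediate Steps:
$g{\left(f,b \right)} = -5$ ($g{\left(f,b \right)} = -2 - 3 = -5$)
$z{\left(R,E \right)} = \sqrt{-5 + E}$ ($z{\left(R,E \right)} = \sqrt{E - 5} = \sqrt{-5 + E}$)
$z{\left(54,-43 - 74 \right)} + \left(- \frac{21530}{-2973} + \frac{24820}{-1304}\right) = \sqrt{-5 - 117} + \left(- \frac{21530}{-2973} + \frac{24820}{-1304}\right) = \sqrt{-5 - 117} + \left(\left(-21530\right) \left(- \frac{1}{2973}\right) + 24820 \left(- \frac{1}{1304}\right)\right) = \sqrt{-122} + \left(\frac{21530}{2973} - \frac{6205}{326}\right) = i \sqrt{122} - \frac{11428685}{969198} = - \frac{11428685}{969198} + i \sqrt{122}$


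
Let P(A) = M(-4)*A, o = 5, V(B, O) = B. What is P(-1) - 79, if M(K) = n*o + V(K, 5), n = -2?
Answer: -65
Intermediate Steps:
M(K) = -10 + K (M(K) = -2*5 + K = -10 + K)
P(A) = -14*A (P(A) = (-10 - 4)*A = -14*A)
P(-1) - 79 = -14*(-1) - 79 = 14 - 79 = -65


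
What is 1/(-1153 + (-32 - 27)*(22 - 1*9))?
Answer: -1/1920 ≈ -0.00052083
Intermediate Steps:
1/(-1153 + (-32 - 27)*(22 - 1*9)) = 1/(-1153 - 59*(22 - 9)) = 1/(-1153 - 59*13) = 1/(-1153 - 767) = 1/(-1920) = -1/1920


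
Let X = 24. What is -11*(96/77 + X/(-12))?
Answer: 58/7 ≈ 8.2857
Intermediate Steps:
-11*(96/77 + X/(-12)) = -11*(96/77 + 24/(-12)) = -11*(96*(1/77) + 24*(-1/12)) = -11*(96/77 - 2) = -11*(-58/77) = 58/7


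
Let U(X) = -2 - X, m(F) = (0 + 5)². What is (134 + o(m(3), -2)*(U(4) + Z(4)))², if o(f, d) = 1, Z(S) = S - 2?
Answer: 16900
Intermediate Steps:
Z(S) = -2 + S
m(F) = 25 (m(F) = 5² = 25)
(134 + o(m(3), -2)*(U(4) + Z(4)))² = (134 + 1*((-2 - 1*4) + (-2 + 4)))² = (134 + 1*((-2 - 4) + 2))² = (134 + 1*(-6 + 2))² = (134 + 1*(-4))² = (134 - 4)² = 130² = 16900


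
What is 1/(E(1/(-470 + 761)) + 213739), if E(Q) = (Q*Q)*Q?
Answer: 24642171/5266992987370 ≈ 4.6786e-6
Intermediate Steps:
E(Q) = Q³ (E(Q) = Q²*Q = Q³)
1/(E(1/(-470 + 761)) + 213739) = 1/((1/(-470 + 761))³ + 213739) = 1/((1/291)³ + 213739) = 1/(1/24642171 + 213739) = 1/(5266992987370/24642171) = 24642171/5266992987370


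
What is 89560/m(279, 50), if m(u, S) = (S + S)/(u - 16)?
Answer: 1177714/5 ≈ 2.3554e+5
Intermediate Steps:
m(u, S) = 2*S/(-16 + u) (m(u, S) = (2*S)/(-16 + u) = 2*S/(-16 + u))
89560/m(279, 50) = 89560/((2*50/(-16 + 279))) = 89560/((2*50/263)) = 89560/((2*50*(1/263))) = 89560/(100/263) = 89560*(263/100) = 1177714/5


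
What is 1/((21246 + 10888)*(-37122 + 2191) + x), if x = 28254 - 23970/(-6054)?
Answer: -1009/1132546496505 ≈ -8.9091e-10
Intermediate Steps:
x = 28512281/1009 (x = 28254 - 23970*(-1)/6054 = 28254 - 1*(-3995/1009) = 28254 + 3995/1009 = 28512281/1009 ≈ 28258.)
1/((21246 + 10888)*(-37122 + 2191) + x) = 1/((21246 + 10888)*(-37122 + 2191) + 28512281/1009) = 1/(32134*(-34931) + 28512281/1009) = 1/(-1122472754 + 28512281/1009) = 1/(-1132546496505/1009) = -1009/1132546496505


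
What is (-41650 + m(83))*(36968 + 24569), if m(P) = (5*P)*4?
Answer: -2460864630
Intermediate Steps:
m(P) = 20*P
(-41650 + m(83))*(36968 + 24569) = (-41650 + 20*83)*(36968 + 24569) = (-41650 + 1660)*61537 = -39990*61537 = -2460864630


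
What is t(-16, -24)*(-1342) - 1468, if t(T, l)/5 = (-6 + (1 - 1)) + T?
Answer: 146152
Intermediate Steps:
t(T, l) = -30 + 5*T (t(T, l) = 5*((-6 + (1 - 1)) + T) = 5*((-6 + 0) + T) = 5*(-6 + T) = -30 + 5*T)
t(-16, -24)*(-1342) - 1468 = (-30 + 5*(-16))*(-1342) - 1468 = (-30 - 80)*(-1342) - 1468 = -110*(-1342) - 1468 = 147620 - 1468 = 146152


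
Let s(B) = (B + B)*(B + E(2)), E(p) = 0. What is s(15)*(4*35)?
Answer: 63000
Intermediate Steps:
s(B) = 2*B² (s(B) = (B + B)*(B + 0) = (2*B)*B = 2*B²)
s(15)*(4*35) = (2*15²)*(4*35) = (2*225)*140 = 450*140 = 63000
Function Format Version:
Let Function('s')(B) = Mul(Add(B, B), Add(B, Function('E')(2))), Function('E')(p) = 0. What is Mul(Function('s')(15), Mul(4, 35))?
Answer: 63000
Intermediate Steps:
Function('s')(B) = Mul(2, Pow(B, 2)) (Function('s')(B) = Mul(Add(B, B), Add(B, 0)) = Mul(Mul(2, B), B) = Mul(2, Pow(B, 2)))
Mul(Function('s')(15), Mul(4, 35)) = Mul(Mul(2, Pow(15, 2)), Mul(4, 35)) = Mul(Mul(2, 225), 140) = Mul(450, 140) = 63000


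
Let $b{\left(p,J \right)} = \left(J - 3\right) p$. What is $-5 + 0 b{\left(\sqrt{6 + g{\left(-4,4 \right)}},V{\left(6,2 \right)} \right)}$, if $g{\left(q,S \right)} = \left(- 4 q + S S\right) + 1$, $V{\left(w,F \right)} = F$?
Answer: $-5$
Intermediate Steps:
$g{\left(q,S \right)} = 1 + S^{2} - 4 q$ ($g{\left(q,S \right)} = \left(- 4 q + S^{2}\right) + 1 = \left(S^{2} - 4 q\right) + 1 = 1 + S^{2} - 4 q$)
$b{\left(p,J \right)} = p \left(-3 + J\right)$ ($b{\left(p,J \right)} = \left(-3 + J\right) p = p \left(-3 + J\right)$)
$-5 + 0 b{\left(\sqrt{6 + g{\left(-4,4 \right)}},V{\left(6,2 \right)} \right)} = -5 + 0 \sqrt{6 + \left(1 + 4^{2} - -16\right)} \left(-3 + 2\right) = -5 + 0 \sqrt{6 + \left(1 + 16 + 16\right)} \left(-1\right) = -5 + 0 \sqrt{6 + 33} \left(-1\right) = -5 + 0 \sqrt{39} \left(-1\right) = -5 + 0 \left(- \sqrt{39}\right) = -5 + 0 = -5$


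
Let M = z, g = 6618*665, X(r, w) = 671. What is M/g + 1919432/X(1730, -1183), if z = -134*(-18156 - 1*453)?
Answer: 1408172643111/492175145 ≈ 2861.1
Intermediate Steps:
g = 4400970
z = 2493606 (z = -134*(-18156 - 453) = -134*(-18609) = 2493606)
M = 2493606
M/g + 1919432/X(1730, -1183) = 2493606/4400970 + 1919432/671 = 2493606*(1/4400970) + 1919432*(1/671) = 415601/733495 + 1919432/671 = 1408172643111/492175145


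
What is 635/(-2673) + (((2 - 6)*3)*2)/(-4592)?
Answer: -356471/1534302 ≈ -0.23233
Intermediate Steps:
635/(-2673) + (((2 - 6)*3)*2)/(-4592) = 635*(-1/2673) + (-4*3*2)*(-1/4592) = -635/2673 - 12*2*(-1/4592) = -635/2673 - 24*(-1/4592) = -635/2673 + 3/574 = -356471/1534302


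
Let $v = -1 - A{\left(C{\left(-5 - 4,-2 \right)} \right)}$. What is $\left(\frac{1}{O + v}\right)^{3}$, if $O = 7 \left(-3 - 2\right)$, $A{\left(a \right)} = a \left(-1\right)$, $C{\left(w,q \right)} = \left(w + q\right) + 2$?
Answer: $- \frac{1}{91125} \approx -1.0974 \cdot 10^{-5}$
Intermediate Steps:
$C{\left(w,q \right)} = 2 + q + w$ ($C{\left(w,q \right)} = \left(q + w\right) + 2 = 2 + q + w$)
$A{\left(a \right)} = - a$
$v = -10$ ($v = -1 - - (2 - 2 - 9) = -1 - \left(-1\right) \left(-9\right) = -1 - 9 = -10$)
$O = -35$ ($O = 7 \left(-5\right) = -35$)
$\left(\frac{1}{O + v}\right)^{3} = \left(\frac{1}{-35 - 10}\right)^{3} = \left(\frac{1}{-45}\right)^{3} = \left(- \frac{1}{45}\right)^{3} = - \frac{1}{91125}$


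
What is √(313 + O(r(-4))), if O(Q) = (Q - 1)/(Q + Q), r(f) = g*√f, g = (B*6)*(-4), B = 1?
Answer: √(180576 - 6*I)/24 ≈ 17.706 - 0.00029416*I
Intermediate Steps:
g = -24 (g = (1*6)*(-4) = 6*(-4) = -24)
r(f) = -24*√f
O(Q) = (-1 + Q)/(2*Q) (O(Q) = (-1 + Q)/((2*Q)) = (-1 + Q)*(1/(2*Q)) = (-1 + Q)/(2*Q))
√(313 + O(r(-4))) = √(313 + (-1 - 48*I)/(2*((-48*I)))) = √(313 + (I/48)*(-1 - 48*I)/2) = √(313 + I*(-1 - 48*I)/96)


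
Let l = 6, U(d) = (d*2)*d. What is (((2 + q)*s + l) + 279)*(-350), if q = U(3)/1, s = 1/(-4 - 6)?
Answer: -99050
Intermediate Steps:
U(d) = 2*d² (U(d) = (2*d)*d = 2*d²)
s = -⅒ (s = 1/(-10) = -⅒ ≈ -0.10000)
q = 18 (q = (2*3²)/1 = (2*9)*1 = 18*1 = 18)
(((2 + q)*s + l) + 279)*(-350) = (((2 + 18)*(-⅒) + 6) + 279)*(-350) = ((20*(-⅒) + 6) + 279)*(-350) = ((-2 + 6) + 279)*(-350) = (4 + 279)*(-350) = 283*(-350) = -99050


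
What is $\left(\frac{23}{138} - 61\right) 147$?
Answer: $- \frac{17885}{2} \approx -8942.5$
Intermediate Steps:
$\left(\frac{23}{138} - 61\right) 147 = \left(23 \cdot \frac{1}{138} - 61\right) 147 = \left(\frac{1}{6} - 61\right) 147 = \left(- \frac{365}{6}\right) 147 = - \frac{17885}{2}$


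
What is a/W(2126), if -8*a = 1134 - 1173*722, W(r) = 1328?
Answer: 211443/2656 ≈ 79.610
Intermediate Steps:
a = 211443/2 (a = -(1134 - 1173*722)/8 = -(1134 - 846906)/8 = -⅛*(-845772) = 211443/2 ≈ 1.0572e+5)
a/W(2126) = (211443/2)/1328 = (211443/2)*(1/1328) = 211443/2656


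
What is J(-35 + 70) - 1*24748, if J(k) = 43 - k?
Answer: -24740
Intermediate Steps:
J(-35 + 70) - 1*24748 = (43 - (-35 + 70)) - 1*24748 = (43 - 1*35) - 24748 = (43 - 35) - 24748 = 8 - 24748 = -24740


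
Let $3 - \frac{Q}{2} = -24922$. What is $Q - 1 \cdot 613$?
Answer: $49237$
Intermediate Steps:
$Q = 49850$ ($Q = 6 - -49844 = 6 + 49844 = 49850$)
$Q - 1 \cdot 613 = 49850 - 1 \cdot 613 = 49850 - 613 = 49237$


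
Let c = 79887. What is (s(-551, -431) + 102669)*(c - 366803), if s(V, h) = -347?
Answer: -29357818952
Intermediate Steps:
(s(-551, -431) + 102669)*(c - 366803) = (-347 + 102669)*(79887 - 366803) = 102322*(-286916) = -29357818952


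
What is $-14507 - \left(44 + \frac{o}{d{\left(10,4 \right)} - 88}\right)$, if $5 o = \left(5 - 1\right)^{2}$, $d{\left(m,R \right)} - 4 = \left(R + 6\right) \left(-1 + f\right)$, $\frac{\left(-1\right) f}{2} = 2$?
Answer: $- \frac{4874577}{335} \approx -14551.0$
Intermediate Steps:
$f = -4$ ($f = \left(-2\right) 2 = -4$)
$d{\left(m,R \right)} = -26 - 5 R$ ($d{\left(m,R \right)} = 4 + \left(R + 6\right) \left(-1 - 4\right) = 4 + \left(6 + R\right) \left(-5\right) = 4 - \left(30 + 5 R\right) = -26 - 5 R$)
$o = \frac{16}{5}$ ($o = \frac{\left(5 - 1\right)^{2}}{5} = \frac{4^{2}}{5} = \frac{1}{5} \cdot 16 = \frac{16}{5} \approx 3.2$)
$-14507 - \left(44 + \frac{o}{d{\left(10,4 \right)} - 88}\right) = -14507 - \left(44 + \frac{1}{\left(-26 - 20\right) - 88} \cdot \frac{16}{5}\right) = -14507 - \left(44 + \frac{1}{-46 - 88} \cdot \frac{16}{5}\right) = -14507 - \left(44 + \frac{1}{-134} \cdot \frac{16}{5}\right) = -14507 - \left(44 - \frac{8}{335}\right) = -14507 - \frac{14732}{335} = - \frac{4874577}{335}$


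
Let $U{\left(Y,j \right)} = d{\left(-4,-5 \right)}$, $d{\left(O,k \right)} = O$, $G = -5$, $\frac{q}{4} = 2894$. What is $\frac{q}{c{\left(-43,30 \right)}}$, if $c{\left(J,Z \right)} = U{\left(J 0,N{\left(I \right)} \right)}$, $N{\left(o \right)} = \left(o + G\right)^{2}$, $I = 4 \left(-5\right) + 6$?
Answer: $-2894$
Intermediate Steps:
$q = 11576$ ($q = 4 \cdot 2894 = 11576$)
$I = -14$ ($I = -20 + 6 = -14$)
$N{\left(o \right)} = \left(-5 + o\right)^{2}$ ($N{\left(o \right)} = \left(o - 5\right)^{2} = \left(-5 + o\right)^{2}$)
$U{\left(Y,j \right)} = -4$
$c{\left(J,Z \right)} = -4$
$\frac{q}{c{\left(-43,30 \right)}} = \frac{11576}{-4} = 11576 \left(- \frac{1}{4}\right) = -2894$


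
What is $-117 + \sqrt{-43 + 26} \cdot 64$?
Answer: $-117 + 64 i \sqrt{17} \approx -117.0 + 263.88 i$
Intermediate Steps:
$-117 + \sqrt{-43 + 26} \cdot 64 = -117 + \sqrt{-17} \cdot 64 = -117 + i \sqrt{17} \cdot 64 = -117 + 64 i \sqrt{17}$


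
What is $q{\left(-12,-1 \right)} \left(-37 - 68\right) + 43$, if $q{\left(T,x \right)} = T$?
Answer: $1303$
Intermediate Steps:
$q{\left(-12,-1 \right)} \left(-37 - 68\right) + 43 = - 12 \left(-37 - 68\right) + 43 = \left(-12\right) \left(-105\right) + 43 = 1260 + 43 = 1303$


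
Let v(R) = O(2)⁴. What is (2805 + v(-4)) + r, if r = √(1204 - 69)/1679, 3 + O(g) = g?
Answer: 2806 + √1135/1679 ≈ 2806.0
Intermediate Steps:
O(g) = -3 + g
r = √1135/1679 (r = √1135*(1/1679) = √1135/1679 ≈ 0.020065)
v(R) = 1 (v(R) = (-3 + 2)⁴ = (-1)⁴ = 1)
(2805 + v(-4)) + r = (2805 + 1) + √1135/1679 = 2806 + √1135/1679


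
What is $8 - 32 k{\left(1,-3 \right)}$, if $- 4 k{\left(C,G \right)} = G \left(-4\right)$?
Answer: $104$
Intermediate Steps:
$k{\left(C,G \right)} = G$ ($k{\left(C,G \right)} = - \frac{G \left(-4\right)}{4} = - \frac{\left(-4\right) G}{4} = G$)
$8 - 32 k{\left(1,-3 \right)} = 8 - -96 = 8 + 96 = 104$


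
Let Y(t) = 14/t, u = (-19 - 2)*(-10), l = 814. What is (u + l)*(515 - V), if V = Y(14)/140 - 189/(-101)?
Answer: 1857417984/3535 ≈ 5.2544e+5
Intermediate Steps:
u = 210 (u = -21*(-10) = 210)
V = 26561/14140 (V = (14/14)/140 - 189/(-101) = (14*(1/14))*(1/140) - 189*(-1/101) = 1*(1/140) + 189/101 = 1/140 + 189/101 = 26561/14140 ≈ 1.8784)
(u + l)*(515 - V) = (210 + 814)*(515 - 1*26561/14140) = 1024*(515 - 26561/14140) = 1024*(7255539/14140) = 1857417984/3535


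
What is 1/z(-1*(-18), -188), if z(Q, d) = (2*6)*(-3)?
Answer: -1/36 ≈ -0.027778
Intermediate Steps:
z(Q, d) = -36 (z(Q, d) = 12*(-3) = -36)
1/z(-1*(-18), -188) = 1/(-36) = -1/36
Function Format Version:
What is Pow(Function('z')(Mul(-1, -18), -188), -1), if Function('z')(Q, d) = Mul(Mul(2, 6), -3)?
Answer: Rational(-1, 36) ≈ -0.027778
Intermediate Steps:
Function('z')(Q, d) = -36 (Function('z')(Q, d) = Mul(12, -3) = -36)
Pow(Function('z')(Mul(-1, -18), -188), -1) = Pow(-36, -1) = Rational(-1, 36)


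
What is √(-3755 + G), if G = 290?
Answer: 3*I*√385 ≈ 58.864*I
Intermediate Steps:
√(-3755 + G) = √(-3755 + 290) = √(-3465) = 3*I*√385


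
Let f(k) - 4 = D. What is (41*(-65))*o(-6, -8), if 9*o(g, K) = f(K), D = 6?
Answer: -26650/9 ≈ -2961.1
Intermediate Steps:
f(k) = 10 (f(k) = 4 + 6 = 10)
o(g, K) = 10/9 (o(g, K) = (1/9)*10 = 10/9)
(41*(-65))*o(-6, -8) = (41*(-65))*(10/9) = -2665*10/9 = -26650/9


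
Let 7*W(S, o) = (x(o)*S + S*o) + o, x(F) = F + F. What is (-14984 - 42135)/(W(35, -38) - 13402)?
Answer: 399833/97842 ≈ 4.0865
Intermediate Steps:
x(F) = 2*F
W(S, o) = o/7 + 3*S*o/7 (W(S, o) = (((2*o)*S + S*o) + o)/7 = ((2*S*o + S*o) + o)/7 = (3*S*o + o)/7 = (o + 3*S*o)/7 = o/7 + 3*S*o/7)
(-14984 - 42135)/(W(35, -38) - 13402) = (-14984 - 42135)/((⅐)*(-38)*(1 + 3*35) - 13402) = -57119/((⅐)*(-38)*(1 + 105) - 13402) = -57119/((⅐)*(-38)*106 - 13402) = -57119/(-4028/7 - 13402) = -57119/(-97842/7) = -57119*(-7/97842) = 399833/97842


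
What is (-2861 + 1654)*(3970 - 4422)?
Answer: 545564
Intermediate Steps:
(-2861 + 1654)*(3970 - 4422) = -1207*(-452) = 545564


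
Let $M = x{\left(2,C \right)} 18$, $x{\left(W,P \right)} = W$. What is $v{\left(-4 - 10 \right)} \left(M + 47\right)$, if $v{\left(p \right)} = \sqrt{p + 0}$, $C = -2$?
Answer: $83 i \sqrt{14} \approx 310.56 i$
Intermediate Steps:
$v{\left(p \right)} = \sqrt{p}$
$M = 36$ ($M = 2 \cdot 18 = 36$)
$v{\left(-4 - 10 \right)} \left(M + 47\right) = \sqrt{-4 - 10} \left(36 + 47\right) = \sqrt{-4 - 10} \cdot 83 = \sqrt{-14} \cdot 83 = i \sqrt{14} \cdot 83 = 83 i \sqrt{14}$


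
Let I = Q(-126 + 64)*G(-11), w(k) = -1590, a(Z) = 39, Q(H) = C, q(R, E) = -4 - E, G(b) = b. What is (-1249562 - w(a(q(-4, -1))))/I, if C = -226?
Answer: -502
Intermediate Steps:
Q(H) = -226
I = 2486 (I = -226*(-11) = 2486)
(-1249562 - w(a(q(-4, -1))))/I = (-1249562 - 1*(-1590))/2486 = (-1249562 + 1590)*(1/2486) = -1247972*1/2486 = -502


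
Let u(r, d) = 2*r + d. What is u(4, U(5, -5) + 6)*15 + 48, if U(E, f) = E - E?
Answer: 258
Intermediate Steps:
U(E, f) = 0
u(r, d) = d + 2*r
u(4, U(5, -5) + 6)*15 + 48 = ((0 + 6) + 2*4)*15 + 48 = (6 + 8)*15 + 48 = 14*15 + 48 = 210 + 48 = 258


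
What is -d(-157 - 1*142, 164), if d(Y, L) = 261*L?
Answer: -42804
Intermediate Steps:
-d(-157 - 1*142, 164) = -261*164 = -1*42804 = -42804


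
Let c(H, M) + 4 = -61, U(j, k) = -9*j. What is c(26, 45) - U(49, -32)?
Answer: 376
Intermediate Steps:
c(H, M) = -65 (c(H, M) = -4 - 61 = -65)
c(26, 45) - U(49, -32) = -65 - (-9)*49 = -65 - 1*(-441) = -65 + 441 = 376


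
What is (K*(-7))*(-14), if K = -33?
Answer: -3234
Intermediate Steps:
(K*(-7))*(-14) = -33*(-7)*(-14) = 231*(-14) = -3234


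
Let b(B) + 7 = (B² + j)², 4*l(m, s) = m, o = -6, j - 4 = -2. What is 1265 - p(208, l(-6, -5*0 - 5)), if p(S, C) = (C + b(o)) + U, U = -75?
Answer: -191/2 ≈ -95.500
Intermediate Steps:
j = 2 (j = 4 - 2 = 2)
l(m, s) = m/4
b(B) = -7 + (2 + B²)² (b(B) = -7 + (B² + 2)² = -7 + (2 + B²)²)
p(S, C) = 1362 + C (p(S, C) = (C + (-7 + (2 + (-6)²)²)) - 75 = (C + (-7 + (2 + 36)²)) - 75 = (C + (-7 + 38²)) - 75 = (C + (-7 + 1444)) - 75 = (C + 1437) - 75 = (1437 + C) - 75 = 1362 + C)
1265 - p(208, l(-6, -5*0 - 5)) = 1265 - (1362 + (¼)*(-6)) = 1265 - (1362 - 3/2) = 1265 - 1*2721/2 = 1265 - 2721/2 = -191/2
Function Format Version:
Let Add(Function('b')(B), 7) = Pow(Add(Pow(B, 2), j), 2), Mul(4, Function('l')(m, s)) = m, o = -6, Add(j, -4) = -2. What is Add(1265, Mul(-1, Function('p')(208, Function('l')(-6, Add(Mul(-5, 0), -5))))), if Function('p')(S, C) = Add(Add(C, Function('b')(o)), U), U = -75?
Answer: Rational(-191, 2) ≈ -95.500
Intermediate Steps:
j = 2 (j = Add(4, -2) = 2)
Function('l')(m, s) = Mul(Rational(1, 4), m)
Function('b')(B) = Add(-7, Pow(Add(2, Pow(B, 2)), 2)) (Function('b')(B) = Add(-7, Pow(Add(Pow(B, 2), 2), 2)) = Add(-7, Pow(Add(2, Pow(B, 2)), 2)))
Function('p')(S, C) = Add(1362, C) (Function('p')(S, C) = Add(Add(C, Add(-7, Pow(Add(2, Pow(-6, 2)), 2))), -75) = Add(Add(C, Add(-7, Pow(Add(2, 36), 2))), -75) = Add(Add(C, Add(-7, Pow(38, 2))), -75) = Add(Add(C, Add(-7, 1444)), -75) = Add(Add(C, 1437), -75) = Add(Add(1437, C), -75) = Add(1362, C))
Add(1265, Mul(-1, Function('p')(208, Function('l')(-6, Add(Mul(-5, 0), -5))))) = Add(1265, Mul(-1, Add(1362, Mul(Rational(1, 4), -6)))) = Add(1265, Mul(-1, Add(1362, Rational(-3, 2)))) = Add(1265, Mul(-1, Rational(2721, 2))) = Add(1265, Rational(-2721, 2)) = Rational(-191, 2)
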